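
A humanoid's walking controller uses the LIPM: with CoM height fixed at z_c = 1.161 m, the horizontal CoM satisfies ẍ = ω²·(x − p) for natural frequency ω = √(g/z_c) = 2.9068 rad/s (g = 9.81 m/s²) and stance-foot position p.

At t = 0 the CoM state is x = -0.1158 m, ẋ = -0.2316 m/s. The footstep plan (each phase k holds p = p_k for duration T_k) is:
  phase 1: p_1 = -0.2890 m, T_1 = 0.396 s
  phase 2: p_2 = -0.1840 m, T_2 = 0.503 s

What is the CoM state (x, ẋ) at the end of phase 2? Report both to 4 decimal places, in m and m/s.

phase 1: p=-0.2890, T=0.396, ωT=1.151093, cosh=1.738969, sinh=1.422678; start (x,ẋ)=(-0.115800, -0.231600) → end (x,ẋ)=(-0.101163, 0.313513)
phase 2: p=-0.1840, T=0.503, ωT=1.462120, cosh=2.273422, sinh=2.041678; start (x,ẋ)=(-0.101163, 0.313513) → end (x,ẋ)=(0.224529, 1.204365)

x = 0.2245, ẋ = 1.2044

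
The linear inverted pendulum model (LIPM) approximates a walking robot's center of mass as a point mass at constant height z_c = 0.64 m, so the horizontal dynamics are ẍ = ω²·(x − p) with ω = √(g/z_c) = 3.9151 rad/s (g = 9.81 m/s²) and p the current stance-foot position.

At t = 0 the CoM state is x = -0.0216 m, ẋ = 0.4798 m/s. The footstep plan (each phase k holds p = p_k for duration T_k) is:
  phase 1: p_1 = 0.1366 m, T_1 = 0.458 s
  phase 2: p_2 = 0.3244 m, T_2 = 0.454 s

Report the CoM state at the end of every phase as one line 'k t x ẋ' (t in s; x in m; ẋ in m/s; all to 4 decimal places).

1 0.4580 0.0061 -0.3278
2 0.9120 -0.8842 -4.5767

phase 1: p=0.1366, T=0.458, ωT=1.793116, cosh=3.087292, sinh=2.920851; start (x,ẋ)=(-0.021600, 0.479800) → end (x,ẋ)=(0.006144, -0.327802)
phase 2: p=0.3244, T=0.454, ωT=1.777455, cosh=3.041927, sinh=2.872859; start (x,ẋ)=(0.006144, -0.327802) → end (x,ẋ)=(-0.884249, -4.576742)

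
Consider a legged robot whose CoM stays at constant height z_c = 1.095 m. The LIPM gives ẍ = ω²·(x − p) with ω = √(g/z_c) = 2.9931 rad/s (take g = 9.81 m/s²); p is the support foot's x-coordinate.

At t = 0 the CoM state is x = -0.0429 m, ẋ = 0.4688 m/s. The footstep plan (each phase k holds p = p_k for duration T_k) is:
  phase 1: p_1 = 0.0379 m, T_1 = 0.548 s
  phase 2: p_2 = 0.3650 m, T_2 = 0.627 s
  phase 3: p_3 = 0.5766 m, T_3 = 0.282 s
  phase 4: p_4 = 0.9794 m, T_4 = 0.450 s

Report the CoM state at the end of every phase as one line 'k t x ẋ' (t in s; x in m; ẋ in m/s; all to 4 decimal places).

1 0.5480 0.2104 0.6540
2 1.1750 0.5451 0.7100
3 1.4570 0.7580 0.8888
4 1.9070 1.0573 0.6367

phase 1: p=0.0379, T=0.548, ωT=1.640219, cosh=2.675118, sinh=2.481180; start (x,ẋ)=(-0.042900, 0.468800) → end (x,ẋ)=(0.210370, 0.654040)
phase 2: p=0.3650, T=0.627, ωT=1.876674, cosh=3.342420, sinh=3.189322; start (x,ẋ)=(0.210370, 0.654040) → end (x,ẋ)=(0.545080, 0.709987)
phase 3: p=0.5766, T=0.282, ωT=0.844054, cosh=1.377870, sinh=0.947907; start (x,ẋ)=(0.545080, 0.709987) → end (x,ẋ)=(0.758020, 0.888841)
phase 4: p=0.9794, T=0.450, ωT=1.346895, cosh=2.052757, sinh=1.792710; start (x,ẋ)=(0.758020, 0.888841) → end (x,ẋ)=(1.057330, 0.636703)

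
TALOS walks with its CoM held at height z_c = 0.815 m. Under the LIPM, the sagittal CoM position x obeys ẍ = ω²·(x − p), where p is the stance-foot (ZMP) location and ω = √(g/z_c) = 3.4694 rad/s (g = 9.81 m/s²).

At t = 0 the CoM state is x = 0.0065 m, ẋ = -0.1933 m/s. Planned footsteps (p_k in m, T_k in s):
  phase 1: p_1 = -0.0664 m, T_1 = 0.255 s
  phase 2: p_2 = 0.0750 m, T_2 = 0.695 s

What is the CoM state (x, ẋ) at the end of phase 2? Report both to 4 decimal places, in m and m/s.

x = -0.4851, ẋ = -1.9157

phase 1: p=-0.0664, T=0.255, ωT=0.884697, cosh=1.417545, sinh=1.004706; start (x,ẋ)=(0.006500, -0.193300) → end (x,ẋ)=(-0.019039, -0.019902)
phase 2: p=0.0750, T=0.695, ωT=2.411233, cosh=5.618701, sinh=5.528997; start (x,ẋ)=(-0.019039, -0.019902) → end (x,ẋ)=(-0.485093, -1.915705)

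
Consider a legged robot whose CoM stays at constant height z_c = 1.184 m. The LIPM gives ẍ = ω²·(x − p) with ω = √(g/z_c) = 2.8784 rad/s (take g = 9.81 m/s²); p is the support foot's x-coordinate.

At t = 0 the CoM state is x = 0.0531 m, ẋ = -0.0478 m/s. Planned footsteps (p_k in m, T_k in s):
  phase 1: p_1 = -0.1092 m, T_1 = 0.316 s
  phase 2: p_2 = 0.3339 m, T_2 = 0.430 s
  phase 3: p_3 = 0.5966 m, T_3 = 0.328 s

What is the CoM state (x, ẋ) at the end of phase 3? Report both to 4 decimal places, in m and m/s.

phase 1: p=-0.1092, T=0.316, ωT=0.909574, cosh=1.442981, sinh=1.040285; start (x,ẋ)=(0.053100, -0.047800) → end (x,ẋ)=(0.107720, 0.417010)
phase 2: p=0.3339, T=0.430, ωT=1.237712, cosh=1.868882, sinh=1.578834; start (x,ẋ)=(0.107720, 0.417010) → end (x,ẋ)=(0.139931, -0.248536)
phase 3: p=0.5966, T=0.328, ωT=0.944115, cosh=1.479781, sinh=1.090757; start (x,ẋ)=(0.139931, -0.248536) → end (x,ẋ)=(-0.173351, -1.801552)

x = -0.1734, ẋ = -1.8016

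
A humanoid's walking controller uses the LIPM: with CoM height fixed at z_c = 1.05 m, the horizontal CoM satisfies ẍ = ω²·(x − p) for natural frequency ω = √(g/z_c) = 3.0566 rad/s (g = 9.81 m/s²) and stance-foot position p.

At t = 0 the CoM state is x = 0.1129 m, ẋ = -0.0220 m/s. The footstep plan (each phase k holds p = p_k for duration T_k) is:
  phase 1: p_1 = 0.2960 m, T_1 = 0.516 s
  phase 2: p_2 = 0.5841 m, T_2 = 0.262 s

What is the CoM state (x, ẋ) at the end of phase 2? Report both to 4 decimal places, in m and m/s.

phase 1: p=0.2960, T=0.516, ωT=1.577206, cosh=2.523980, sinh=2.317428; start (x,ẋ)=(0.112900, -0.022000) → end (x,ẋ)=(-0.182820, -1.352507)
phase 2: p=0.5841, T=0.262, ωT=0.800829, cosh=1.338172, sinh=0.889215; start (x,ẋ)=(-0.182820, -1.352507) → end (x,ẋ)=(-0.835638, -3.894358)

x = -0.8356, ẋ = -3.8944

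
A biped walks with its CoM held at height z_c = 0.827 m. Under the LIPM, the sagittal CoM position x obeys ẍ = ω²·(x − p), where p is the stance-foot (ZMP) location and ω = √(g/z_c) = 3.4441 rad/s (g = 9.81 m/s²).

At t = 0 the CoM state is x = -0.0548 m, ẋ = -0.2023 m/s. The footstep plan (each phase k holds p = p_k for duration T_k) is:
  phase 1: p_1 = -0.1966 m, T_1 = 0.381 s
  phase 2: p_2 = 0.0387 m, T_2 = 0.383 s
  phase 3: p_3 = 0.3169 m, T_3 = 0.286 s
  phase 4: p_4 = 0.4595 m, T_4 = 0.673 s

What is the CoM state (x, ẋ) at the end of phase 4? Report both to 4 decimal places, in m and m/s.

phase 1: p=-0.1966, T=0.381, ωT=1.312202, cosh=1.991785, sinh=1.722559; start (x,ẋ)=(-0.054800, -0.202300) → end (x,ẋ)=(-0.015345, 0.438314)
phase 2: p=0.0387, T=0.383, ωT=1.319090, cosh=2.003698, sinh=1.736320; start (x,ẋ)=(-0.015345, 0.438314) → end (x,ẋ)=(0.151384, 0.555058)
phase 3: p=0.3169, T=0.286, ωT=0.985013, cosh=1.525640, sinh=1.152206; start (x,ẋ)=(0.151384, 0.555058) → end (x,ẋ)=(0.250073, 0.189997)
phase 4: p=0.4595, T=0.673, ωT=2.317879, cosh=5.126300, sinh=5.027818; start (x,ẋ)=(0.250073, 0.189997) → end (x,ẋ)=(-0.336720, -2.652518)

x = -0.3367, ẋ = -2.6525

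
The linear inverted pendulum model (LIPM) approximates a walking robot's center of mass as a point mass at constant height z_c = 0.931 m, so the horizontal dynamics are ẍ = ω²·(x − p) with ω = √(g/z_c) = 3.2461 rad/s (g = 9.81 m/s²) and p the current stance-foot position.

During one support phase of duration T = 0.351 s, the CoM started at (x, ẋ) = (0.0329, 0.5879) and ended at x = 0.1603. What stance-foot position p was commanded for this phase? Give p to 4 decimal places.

ωT = 3.2461·0.351 = 1.139381; cosh(ωT) = 1.722425, sinh(ωT) = 1.402408
x(T) = p + (x₀−p)·cosh(ωT) + (ẋ₀/ω)·sinh(ωT) ⇒ p·(1 − cosh) = x(T) − x₀·cosh − (ẋ₀/ω)·sinh
numerator   = 0.1603 − (0.0329)·1.722425 − (0.5879/3.2461)·1.402408 = -0.150357
denominator = 1 − 1.722425 = -0.722425
p = -0.150357 / -0.722425 = 0.2081

p = 0.2081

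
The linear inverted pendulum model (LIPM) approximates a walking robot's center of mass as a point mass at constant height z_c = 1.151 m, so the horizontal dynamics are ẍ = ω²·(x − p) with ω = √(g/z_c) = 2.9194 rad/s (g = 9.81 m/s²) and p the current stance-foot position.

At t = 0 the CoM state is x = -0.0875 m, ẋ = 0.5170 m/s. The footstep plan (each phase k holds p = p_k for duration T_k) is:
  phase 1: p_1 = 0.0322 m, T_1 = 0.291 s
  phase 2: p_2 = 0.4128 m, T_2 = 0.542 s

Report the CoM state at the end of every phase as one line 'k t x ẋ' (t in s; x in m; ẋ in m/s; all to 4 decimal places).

phase 1: p=0.0322, T=0.291, ωT=0.849545, cosh=1.383096, sinh=0.955487; start (x,ẋ)=(-0.087500, 0.517000) → end (x,ẋ)=(0.035852, 0.381164)
phase 2: p=0.4128, T=0.542, ωT=1.582315, cosh=2.535853, sinh=2.330354; start (x,ẋ)=(0.035852, 0.381164) → end (x,ẋ)=(-0.238829, -1.597893)

1 0.2910 0.0359 0.3812
2 0.8330 -0.2388 -1.5979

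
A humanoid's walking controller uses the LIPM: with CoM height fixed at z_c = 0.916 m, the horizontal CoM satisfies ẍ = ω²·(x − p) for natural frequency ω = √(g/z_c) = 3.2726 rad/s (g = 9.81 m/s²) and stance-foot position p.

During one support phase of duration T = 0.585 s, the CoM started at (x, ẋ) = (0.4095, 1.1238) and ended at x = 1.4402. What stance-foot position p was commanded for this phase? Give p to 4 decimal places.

ωT = 3.2726·0.585 = 1.914471; cosh(ωT) = 3.465385, sinh(ωT) = 3.317965
x(T) = p + (x₀−p)·cosh(ωT) + (ẋ₀/ω)·sinh(ωT) ⇒ p·(1 − cosh) = x(T) − x₀·cosh − (ẋ₀/ω)·sinh
numerator   = 1.4402 − (0.4095)·3.465385 − (1.1238/3.2726)·3.317965 = -1.118253
denominator = 1 − 3.465385 = -2.465385
p = -1.118253 / -2.465385 = 0.4536

p = 0.4536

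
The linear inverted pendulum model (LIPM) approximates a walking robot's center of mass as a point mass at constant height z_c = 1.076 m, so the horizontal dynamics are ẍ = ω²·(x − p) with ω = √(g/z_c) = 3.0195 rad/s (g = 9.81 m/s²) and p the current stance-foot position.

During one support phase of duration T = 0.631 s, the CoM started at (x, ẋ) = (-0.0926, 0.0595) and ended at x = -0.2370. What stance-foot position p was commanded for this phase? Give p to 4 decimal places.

ωT = 3.0195·0.631 = 1.905304; cosh(ωT) = 3.435116, sinh(ωT) = 3.286338
x(T) = p + (x₀−p)·cosh(ωT) + (ẋ₀/ω)·sinh(ωT) ⇒ p·(1 − cosh) = x(T) − x₀·cosh − (ẋ₀/ω)·sinh
numerator   = -0.2370 − (-0.0926)·3.435116 − (0.0595/3.0195)·3.286338 = 0.016334
denominator = 1 − 3.435116 = -2.435116
p = 0.016334 / -2.435116 = -0.0067

p = -0.0067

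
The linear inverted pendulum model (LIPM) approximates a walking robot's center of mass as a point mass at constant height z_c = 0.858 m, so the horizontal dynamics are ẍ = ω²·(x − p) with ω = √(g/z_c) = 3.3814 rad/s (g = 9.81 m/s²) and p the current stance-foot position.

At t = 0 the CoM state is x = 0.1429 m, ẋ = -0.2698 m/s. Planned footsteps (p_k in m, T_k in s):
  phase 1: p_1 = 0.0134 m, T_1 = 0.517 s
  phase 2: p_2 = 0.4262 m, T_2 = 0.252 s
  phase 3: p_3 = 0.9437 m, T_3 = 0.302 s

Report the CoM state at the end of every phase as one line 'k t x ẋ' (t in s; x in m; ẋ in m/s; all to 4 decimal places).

1 0.5170 0.1744 0.4212
2 0.7690 0.1968 -0.2330
3 1.0710 -0.3110 -3.4169

phase 1: p=0.0134, T=0.517, ωT=1.748184, cosh=2.959125, sinh=2.785035; start (x,ẋ)=(0.142900, -0.269800) → end (x,ẋ)=(0.174390, 0.421171)
phase 2: p=0.4262, T=0.252, ωT=0.852113, cosh=1.385554, sinh=0.959041; start (x,ẋ)=(0.174390, 0.421171) → end (x,ẋ)=(0.196758, -0.233039)
phase 3: p=0.9437, T=0.302, ωT=1.021183, cosh=1.568323, sinh=1.208154; start (x,ẋ)=(0.196758, -0.233039) → end (x,ẋ)=(-0.311010, -3.416929)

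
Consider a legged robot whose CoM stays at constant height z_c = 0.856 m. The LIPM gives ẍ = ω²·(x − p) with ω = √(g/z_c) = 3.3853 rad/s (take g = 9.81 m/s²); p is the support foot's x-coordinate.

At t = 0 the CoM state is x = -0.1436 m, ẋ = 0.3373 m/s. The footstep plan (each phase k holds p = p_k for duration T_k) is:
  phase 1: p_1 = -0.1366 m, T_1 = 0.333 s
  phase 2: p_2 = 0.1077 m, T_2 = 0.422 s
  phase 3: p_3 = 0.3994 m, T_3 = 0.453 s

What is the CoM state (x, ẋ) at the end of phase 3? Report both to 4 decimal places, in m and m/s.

x = 0.0880, ẋ = -0.7923

phase 1: p=-0.1366, T=0.333, ωT=1.127305, cosh=1.705615, sinh=1.381710; start (x,ẋ)=(-0.143600, 0.337300) → end (x,ẋ)=(-0.010870, 0.542561)
phase 2: p=0.1077, T=0.422, ωT=1.428597, cosh=2.206242, sinh=1.966597; start (x,ẋ)=(-0.010870, 0.542561) → end (x,ẋ)=(0.161291, 0.407637)
phase 3: p=0.3994, T=0.453, ωT=1.533541, cosh=2.425164, sinh=2.209394; start (x,ẋ)=(0.161291, 0.407637) → end (x,ẋ)=(0.087989, -0.792338)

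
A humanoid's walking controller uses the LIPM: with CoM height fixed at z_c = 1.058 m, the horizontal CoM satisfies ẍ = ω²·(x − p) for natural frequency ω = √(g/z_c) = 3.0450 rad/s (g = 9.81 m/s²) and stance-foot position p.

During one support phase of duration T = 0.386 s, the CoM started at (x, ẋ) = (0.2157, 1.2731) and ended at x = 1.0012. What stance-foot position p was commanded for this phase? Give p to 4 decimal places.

p = -0.0076

ωT = 3.0450·0.386 = 1.175370; cosh(ωT) = 1.774023, sinh(ωT) = 1.465318
x(T) = p + (x₀−p)·cosh(ωT) + (ẋ₀/ω)·sinh(ωT) ⇒ p·(1 − cosh) = x(T) − x₀·cosh − (ẋ₀/ω)·sinh
numerator   = 1.0012 − (0.2157)·1.774023 − (1.2731/3.0450)·1.465318 = 0.005901
denominator = 1 − 1.774023 = -0.774023
p = 0.005901 / -0.774023 = -0.0076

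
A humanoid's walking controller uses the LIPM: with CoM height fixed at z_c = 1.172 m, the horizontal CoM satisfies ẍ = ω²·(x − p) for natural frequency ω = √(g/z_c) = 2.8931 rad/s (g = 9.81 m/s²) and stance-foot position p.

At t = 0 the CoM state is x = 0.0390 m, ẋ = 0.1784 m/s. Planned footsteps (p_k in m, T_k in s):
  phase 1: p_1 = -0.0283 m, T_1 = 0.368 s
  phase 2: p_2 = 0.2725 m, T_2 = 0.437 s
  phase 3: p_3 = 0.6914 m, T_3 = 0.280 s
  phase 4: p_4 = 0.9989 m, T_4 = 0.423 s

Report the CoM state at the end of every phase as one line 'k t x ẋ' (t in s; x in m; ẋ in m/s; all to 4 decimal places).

1 0.3680 0.1597 0.5382
2 0.8050 0.3598 0.4969
3 1.0850 0.3998 -0.1958
4 1.5080 -0.2128 -3.0533

phase 1: p=-0.0283, T=0.368, ωT=1.064661, cosh=1.622350, sinh=1.277505; start (x,ẋ)=(0.039000, 0.178400) → end (x,ẋ)=(0.159660, 0.538165)
phase 2: p=0.2725, T=0.437, ωT=1.264285, cosh=1.911500, sinh=1.629059; start (x,ẋ)=(0.159660, 0.538165) → end (x,ẋ)=(0.359839, 0.496884)
phase 3: p=0.6914, T=0.280, ωT=0.810068, cosh=1.346444, sinh=0.901617; start (x,ẋ)=(0.359839, 0.496884) → end (x,ẋ)=(0.399822, -0.195839)
phase 4: p=0.9989, T=0.423, ωT=1.223781, cosh=1.847068, sinh=1.552952; start (x,ẋ)=(0.399822, -0.195839) → end (x,ẋ)=(-0.212760, -3.053293)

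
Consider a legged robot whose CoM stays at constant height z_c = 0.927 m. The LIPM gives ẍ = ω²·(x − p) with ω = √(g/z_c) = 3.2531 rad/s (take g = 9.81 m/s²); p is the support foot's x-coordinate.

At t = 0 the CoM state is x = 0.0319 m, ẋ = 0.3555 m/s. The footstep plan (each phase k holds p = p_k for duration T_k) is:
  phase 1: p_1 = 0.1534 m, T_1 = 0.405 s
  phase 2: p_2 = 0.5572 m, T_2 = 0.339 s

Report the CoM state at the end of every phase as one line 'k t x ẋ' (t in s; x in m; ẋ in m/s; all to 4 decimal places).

1 0.4050 0.0997 0.0263
2 0.7440 -0.1970 -1.9509

phase 1: p=0.1534, T=0.405, ωT=1.317505, cosh=2.000949, sinh=1.733146; start (x,ẋ)=(0.031900, 0.355500) → end (x,ẋ)=(0.099684, 0.026308)
phase 2: p=0.5572, T=0.339, ωT=1.102801, cosh=1.672266, sinh=1.340326; start (x,ẋ)=(0.099684, 0.026308) → end (x,ẋ)=(-0.197050, -1.950875)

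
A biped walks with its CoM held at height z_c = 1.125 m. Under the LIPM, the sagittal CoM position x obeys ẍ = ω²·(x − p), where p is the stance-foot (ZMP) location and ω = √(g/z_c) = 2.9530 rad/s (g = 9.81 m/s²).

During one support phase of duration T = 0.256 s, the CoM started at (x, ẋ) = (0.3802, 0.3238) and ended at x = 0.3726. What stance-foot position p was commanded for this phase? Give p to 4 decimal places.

p = 0.7093

ωT = 2.9530·0.256 = 0.755968; cosh(ωT) = 1.299614, sinh(ωT) = 0.830058
x(T) = p + (x₀−p)·cosh(ωT) + (ẋ₀/ω)·sinh(ωT) ⇒ p·(1 − cosh) = x(T) − x₀·cosh − (ẋ₀/ω)·sinh
numerator   = 0.3726 − (0.3802)·1.299614 − (0.3238/2.9530)·0.830058 = -0.212530
denominator = 1 − 1.299614 = -0.299614
p = -0.212530 / -0.299614 = 0.7093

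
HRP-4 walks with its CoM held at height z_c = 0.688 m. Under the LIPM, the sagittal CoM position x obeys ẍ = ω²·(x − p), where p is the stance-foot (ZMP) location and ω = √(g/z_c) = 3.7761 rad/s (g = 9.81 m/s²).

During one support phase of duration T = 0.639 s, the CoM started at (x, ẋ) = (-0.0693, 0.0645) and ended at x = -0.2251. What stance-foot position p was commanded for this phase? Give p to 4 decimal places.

p = -0.0152

ωT = 3.7761·0.639 = 2.412928; cosh(ωT) = 5.628080, sinh(ωT) = 5.538528
x(T) = p + (x₀−p)·cosh(ωT) + (ẋ₀/ω)·sinh(ωT) ⇒ p·(1 − cosh) = x(T) − x₀·cosh − (ẋ₀/ω)·sinh
numerator   = -0.2251 − (-0.0693)·5.628080 − (0.0645/3.7761)·5.538528 = 0.070322
denominator = 1 − 5.628080 = -4.628080
p = 0.070322 / -4.628080 = -0.0152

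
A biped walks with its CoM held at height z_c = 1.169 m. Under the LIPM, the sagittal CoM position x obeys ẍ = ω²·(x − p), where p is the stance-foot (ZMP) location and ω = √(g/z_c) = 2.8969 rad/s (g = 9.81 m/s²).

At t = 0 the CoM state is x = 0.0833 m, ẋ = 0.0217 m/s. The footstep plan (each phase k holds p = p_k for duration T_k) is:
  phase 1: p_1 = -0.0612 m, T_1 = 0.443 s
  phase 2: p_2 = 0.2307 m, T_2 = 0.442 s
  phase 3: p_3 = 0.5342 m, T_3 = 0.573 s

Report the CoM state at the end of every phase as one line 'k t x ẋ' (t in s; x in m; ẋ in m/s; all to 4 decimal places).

phase 1: p=-0.0612, T=0.443, ωT=1.283327, cosh=1.942869, sinh=1.665755; start (x,ẋ)=(0.083300, 0.021700) → end (x,ẋ)=(0.232022, 0.739449)
phase 2: p=0.2307, T=0.442, ωT=1.280430, cosh=1.938052, sinh=1.660134; start (x,ẋ)=(0.232022, 0.739449) → end (x,ẋ)=(0.657021, 1.439450)
phase 3: p=0.5342, T=0.573, ωT=1.659924, cosh=2.724532, sinh=2.534378; start (x,ẋ)=(0.657021, 1.439450) → end (x,ẋ)=(2.128144, 4.823557)

1 0.4430 0.2320 0.7394
2 0.8850 0.6570 1.4394
3 1.4580 2.1281 4.8236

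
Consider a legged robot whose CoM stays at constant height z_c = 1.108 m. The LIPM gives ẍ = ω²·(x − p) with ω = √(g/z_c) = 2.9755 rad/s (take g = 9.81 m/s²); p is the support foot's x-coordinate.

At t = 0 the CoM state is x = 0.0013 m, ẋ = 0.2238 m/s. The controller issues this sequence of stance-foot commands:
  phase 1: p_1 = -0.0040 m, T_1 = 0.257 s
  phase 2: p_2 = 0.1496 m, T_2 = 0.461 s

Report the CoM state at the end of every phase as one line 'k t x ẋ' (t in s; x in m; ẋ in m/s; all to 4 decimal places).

1 0.2570 0.0662 0.3058
2 0.7180 0.1642 0.1839

phase 1: p=-0.0040, T=0.257, ωT=0.764703, cosh=1.306915, sinh=0.841443; start (x,ẋ)=(0.001300, 0.223800) → end (x,ẋ)=(0.066215, 0.305757)
phase 2: p=0.1496, T=0.461, ωT=1.371706, cosh=2.097871, sinh=1.844197; start (x,ẋ)=(0.066215, 0.305757) → end (x,ẋ)=(0.164176, 0.183872)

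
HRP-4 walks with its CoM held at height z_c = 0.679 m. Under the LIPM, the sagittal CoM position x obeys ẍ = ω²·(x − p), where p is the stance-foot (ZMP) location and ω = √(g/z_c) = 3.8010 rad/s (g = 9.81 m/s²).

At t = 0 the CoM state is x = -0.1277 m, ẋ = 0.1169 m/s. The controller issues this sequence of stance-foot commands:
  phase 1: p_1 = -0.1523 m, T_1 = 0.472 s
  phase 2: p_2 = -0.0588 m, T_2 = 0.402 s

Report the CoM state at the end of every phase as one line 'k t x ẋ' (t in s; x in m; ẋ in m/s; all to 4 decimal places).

phase 1: p=-0.1523, T=0.472, ωT=1.794072, cosh=3.090086, sinh=2.923805; start (x,ẋ)=(-0.127700, 0.116900) → end (x,ẋ)=(0.013638, 0.634620)
phase 2: p=-0.0588, T=0.402, ωT=1.528002, cosh=2.412964, sinh=2.195995; start (x,ẋ)=(0.013638, 0.634620) → end (x,ẋ)=(0.482637, 2.135954)

1 0.4720 0.0136 0.6346
2 0.8740 0.4826 2.1360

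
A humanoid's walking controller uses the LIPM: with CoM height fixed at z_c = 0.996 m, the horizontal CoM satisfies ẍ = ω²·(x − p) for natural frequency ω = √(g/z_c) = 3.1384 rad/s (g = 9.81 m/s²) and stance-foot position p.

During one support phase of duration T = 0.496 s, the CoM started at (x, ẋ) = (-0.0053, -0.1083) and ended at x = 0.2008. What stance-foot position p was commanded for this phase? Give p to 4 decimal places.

p = -0.1978

ωT = 3.1384·0.496 = 1.556646; cosh(ωT) = 2.476865, sinh(ωT) = 2.266023
x(T) = p + (x₀−p)·cosh(ωT) + (ẋ₀/ω)·sinh(ωT) ⇒ p·(1 − cosh) = x(T) − x₀·cosh − (ẋ₀/ω)·sinh
numerator   = 0.2008 − (-0.0053)·2.476865 − (-0.1083/3.1384)·2.266023 = 0.292123
denominator = 1 − 2.476865 = -1.476865
p = 0.292123 / -1.476865 = -0.1978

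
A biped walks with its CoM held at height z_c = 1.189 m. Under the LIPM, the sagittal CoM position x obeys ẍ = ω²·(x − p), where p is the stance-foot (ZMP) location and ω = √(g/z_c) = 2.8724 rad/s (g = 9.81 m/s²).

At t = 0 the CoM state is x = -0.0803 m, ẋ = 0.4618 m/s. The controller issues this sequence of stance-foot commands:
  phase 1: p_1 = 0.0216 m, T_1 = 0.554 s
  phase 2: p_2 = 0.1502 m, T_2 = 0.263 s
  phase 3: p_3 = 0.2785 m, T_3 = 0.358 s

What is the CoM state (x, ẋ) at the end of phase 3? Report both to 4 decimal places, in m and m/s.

phase 1: p=0.0216, T=0.554, ωT=1.591310, cosh=2.556917, sinh=2.353258; start (x,ẋ)=(-0.080300, 0.461800) → end (x,ẋ)=(0.139387, 0.491991)
phase 2: p=0.1502, T=0.263, ωT=0.755441, cosh=1.299177, sinh=0.829374; start (x,ẋ)=(0.139387, 0.491991) → end (x,ẋ)=(0.278209, 0.613424)
phase 3: p=0.2785, T=0.358, ωT=1.028319, cosh=1.576985, sinh=1.219377; start (x,ẋ)=(0.278209, 0.613424) → end (x,ẋ)=(0.538449, 0.966341)

x = 0.5384, ẋ = 0.9663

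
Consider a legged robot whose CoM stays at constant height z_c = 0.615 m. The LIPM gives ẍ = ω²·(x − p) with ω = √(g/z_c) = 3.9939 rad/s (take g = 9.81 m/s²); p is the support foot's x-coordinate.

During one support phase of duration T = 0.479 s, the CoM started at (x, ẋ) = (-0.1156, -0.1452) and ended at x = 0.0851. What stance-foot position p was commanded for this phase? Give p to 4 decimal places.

ωT = 3.9939·0.479 = 1.913078; cosh(ωT) = 3.460766, sinh(ωT) = 3.313141
x(T) = p + (x₀−p)·cosh(ωT) + (ẋ₀/ω)·sinh(ωT) ⇒ p·(1 − cosh) = x(T) − x₀·cosh − (ẋ₀/ω)·sinh
numerator   = 0.0851 − (-0.1156)·3.460766 − (-0.1452/3.9939)·3.313141 = 0.605615
denominator = 1 − 3.460766 = -2.460766
p = 0.605615 / -2.460766 = -0.2461

p = -0.2461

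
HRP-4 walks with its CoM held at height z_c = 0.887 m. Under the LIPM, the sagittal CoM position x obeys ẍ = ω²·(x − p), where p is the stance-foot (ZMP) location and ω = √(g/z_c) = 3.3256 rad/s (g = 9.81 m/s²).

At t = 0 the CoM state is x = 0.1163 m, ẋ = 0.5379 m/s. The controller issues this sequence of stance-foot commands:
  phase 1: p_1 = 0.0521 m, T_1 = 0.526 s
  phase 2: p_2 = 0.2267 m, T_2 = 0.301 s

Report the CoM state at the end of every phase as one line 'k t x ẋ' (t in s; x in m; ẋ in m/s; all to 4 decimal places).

phase 1: p=0.0521, T=0.526, ωT=1.749266, cosh=2.962140, sinh=2.788238; start (x,ẋ)=(0.116300, 0.537900) → end (x,ẋ)=(0.693254, 2.188634)
phase 2: p=0.2267, T=0.301, ωT=1.001006, cosh=1.544263, sinh=1.176754; start (x,ẋ)=(0.693254, 2.188634) → end (x,ẋ)=(1.721623, 5.205643)

1 0.5260 0.6933 2.1886
2 0.8270 1.7216 5.2056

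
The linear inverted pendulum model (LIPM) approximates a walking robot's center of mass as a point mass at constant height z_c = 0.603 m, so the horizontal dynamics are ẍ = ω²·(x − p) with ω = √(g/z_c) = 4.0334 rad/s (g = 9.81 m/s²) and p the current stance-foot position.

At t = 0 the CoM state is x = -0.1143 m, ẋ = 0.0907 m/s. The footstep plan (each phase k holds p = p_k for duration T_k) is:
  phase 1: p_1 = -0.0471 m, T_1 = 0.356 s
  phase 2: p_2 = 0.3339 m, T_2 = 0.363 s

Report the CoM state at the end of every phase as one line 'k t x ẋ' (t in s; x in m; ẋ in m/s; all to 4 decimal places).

1 0.3560 -0.1517 -0.3360
2 0.7190 -0.9426 -4.7734

phase 1: p=-0.0471, T=0.356, ωT=1.435890, cosh=2.220645, sinh=1.982741; start (x,ẋ)=(-0.114300, 0.090700) → end (x,ẋ)=(-0.151741, -0.335999)
phase 2: p=0.3339, T=0.363, ωT=1.464124, cosh=2.277518, sinh=2.046237; start (x,ẋ)=(-0.151741, -0.335999) → end (x,ẋ)=(-0.942616, -4.773380)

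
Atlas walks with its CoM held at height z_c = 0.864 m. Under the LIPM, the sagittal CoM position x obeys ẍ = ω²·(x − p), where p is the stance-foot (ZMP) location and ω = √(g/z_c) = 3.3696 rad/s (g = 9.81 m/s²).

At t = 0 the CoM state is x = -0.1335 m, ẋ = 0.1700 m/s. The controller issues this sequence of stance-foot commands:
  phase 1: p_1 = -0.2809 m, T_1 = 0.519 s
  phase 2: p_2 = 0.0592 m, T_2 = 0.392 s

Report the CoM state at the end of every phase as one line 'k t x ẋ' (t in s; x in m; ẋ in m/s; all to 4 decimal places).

1 0.5190 0.2961 1.8876
2 0.9110 1.5094 5.1771

phase 1: p=-0.2809, T=0.519, ωT=1.748822, cosh=2.960904, sinh=2.786926; start (x,ẋ)=(-0.133500, 0.170000) → end (x,ẋ)=(0.296141, 1.887561)
phase 2: p=0.0592, T=0.392, ωT=1.320883, cosh=2.006814, sinh=1.739915; start (x,ẋ)=(0.296141, 1.887561) → end (x,ẋ)=(1.509351, 5.177125)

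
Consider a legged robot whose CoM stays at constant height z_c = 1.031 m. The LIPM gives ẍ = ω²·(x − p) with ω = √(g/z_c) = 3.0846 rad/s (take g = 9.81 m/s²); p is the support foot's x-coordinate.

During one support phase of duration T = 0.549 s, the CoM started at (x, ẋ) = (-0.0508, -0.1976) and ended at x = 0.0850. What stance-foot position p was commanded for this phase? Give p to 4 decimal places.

p = -0.2187

ωT = 3.0846·0.549 = 1.693445; cosh(ωT) = 2.811035, sinh(ωT) = 2.627150
x(T) = p + (x₀−p)·cosh(ωT) + (ẋ₀/ω)·sinh(ωT) ⇒ p·(1 − cosh) = x(T) − x₀·cosh − (ẋ₀/ω)·sinh
numerator   = 0.0850 − (-0.0508)·2.811035 − (-0.1976/3.0846)·2.627150 = 0.396096
denominator = 1 − 2.811035 = -1.811035
p = 0.396096 / -1.811035 = -0.2187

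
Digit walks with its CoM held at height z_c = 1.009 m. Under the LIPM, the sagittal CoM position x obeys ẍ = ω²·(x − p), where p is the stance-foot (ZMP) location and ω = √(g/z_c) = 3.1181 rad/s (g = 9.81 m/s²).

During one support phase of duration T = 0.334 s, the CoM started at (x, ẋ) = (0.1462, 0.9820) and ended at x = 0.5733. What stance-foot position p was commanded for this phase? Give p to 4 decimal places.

p = 0.0846

ωT = 3.1181·0.334 = 1.041445; cosh(ωT) = 1.593127, sinh(ωT) = 1.240183
x(T) = p + (x₀−p)·cosh(ωT) + (ẋ₀/ω)·sinh(ωT) ⇒ p·(1 − cosh) = x(T) − x₀·cosh − (ẋ₀/ω)·sinh
numerator   = 0.5733 − (0.1462)·1.593127 − (0.9820/3.1181)·1.240183 = -0.050192
denominator = 1 − 1.593127 = -0.593127
p = -0.050192 / -0.593127 = 0.0846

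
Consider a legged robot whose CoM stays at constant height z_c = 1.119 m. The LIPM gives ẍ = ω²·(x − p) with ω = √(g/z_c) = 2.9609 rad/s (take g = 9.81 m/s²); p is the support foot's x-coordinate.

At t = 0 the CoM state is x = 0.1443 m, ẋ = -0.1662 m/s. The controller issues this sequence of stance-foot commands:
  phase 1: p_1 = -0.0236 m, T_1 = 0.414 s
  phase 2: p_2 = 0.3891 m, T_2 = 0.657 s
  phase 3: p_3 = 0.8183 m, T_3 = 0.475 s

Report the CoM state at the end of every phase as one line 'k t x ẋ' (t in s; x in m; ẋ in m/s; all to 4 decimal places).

phase 1: p=-0.0236, T=0.414, ωT=1.225813, cosh=1.850226, sinh=1.556707; start (x,ẋ)=(0.144300, -0.166200) → end (x,ẋ)=(0.199673, 0.466386)
phase 2: p=0.3891, T=0.657, ωT=1.945311, cosh=3.569376, sinh=3.426433; start (x,ẋ)=(0.199673, 0.466386) → end (x,ẋ)=(0.252677, -0.257096)
phase 3: p=0.8183, T=0.475, ωT=1.406427, cosh=2.163183, sinh=1.918166; start (x,ẋ)=(0.252677, -0.257096) → end (x,ẋ)=(-0.571801, -3.768600)

1 0.4140 0.1997 0.4664
2 1.0710 0.2527 -0.2571
3 1.5460 -0.5718 -3.7686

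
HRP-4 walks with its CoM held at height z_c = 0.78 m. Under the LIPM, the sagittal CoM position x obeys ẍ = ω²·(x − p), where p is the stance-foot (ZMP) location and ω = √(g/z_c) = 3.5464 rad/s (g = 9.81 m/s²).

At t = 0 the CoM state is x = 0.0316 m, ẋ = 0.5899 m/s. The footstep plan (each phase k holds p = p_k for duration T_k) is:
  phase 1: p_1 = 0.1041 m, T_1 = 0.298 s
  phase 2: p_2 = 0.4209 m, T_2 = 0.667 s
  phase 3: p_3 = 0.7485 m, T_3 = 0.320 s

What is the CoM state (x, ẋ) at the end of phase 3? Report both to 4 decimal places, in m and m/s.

phase 1: p=0.1041, T=0.298, ωT=1.056827, cosh=1.612392, sinh=1.264835; start (x,ẋ)=(0.031600, 0.589900) → end (x,ẋ)=(0.197591, 0.625943)
phase 2: p=0.4209, T=0.667, ωT=2.365449, cosh=5.371362, sinh=5.277455; start (x,ẋ)=(0.197591, 0.625943) → end (x,ẋ)=(0.152905, -0.817269)
phase 3: p=0.7485, T=0.320, ωT=1.134848, cosh=1.716086, sinh=1.394615; start (x,ẋ)=(0.152905, -0.817269) → end (x,ẋ)=(-0.594982, -4.348235)

x = -0.5950, ẋ = -4.3482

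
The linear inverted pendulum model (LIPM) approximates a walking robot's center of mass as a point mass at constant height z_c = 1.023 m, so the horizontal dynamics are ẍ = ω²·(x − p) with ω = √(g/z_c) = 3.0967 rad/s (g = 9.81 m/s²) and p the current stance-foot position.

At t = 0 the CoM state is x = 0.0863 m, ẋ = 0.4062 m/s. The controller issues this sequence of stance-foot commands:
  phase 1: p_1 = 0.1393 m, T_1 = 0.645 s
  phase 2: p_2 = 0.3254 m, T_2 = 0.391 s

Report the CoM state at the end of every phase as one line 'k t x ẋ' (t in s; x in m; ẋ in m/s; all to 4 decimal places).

1 0.6450 0.4149 0.9307
2 1.0360 0.9484 2.1240

phase 1: p=0.1393, T=0.645, ωT=1.997371, cosh=3.752675, sinh=3.616984; start (x,ẋ)=(0.086300, 0.406200) → end (x,ẋ)=(0.414855, 0.930699)
phase 2: p=0.3254, T=0.391, ωT=1.210810, cosh=1.827078, sinh=1.529123; start (x,ẋ)=(0.414855, 0.930699) → end (x,ẋ)=(0.948412, 2.124050)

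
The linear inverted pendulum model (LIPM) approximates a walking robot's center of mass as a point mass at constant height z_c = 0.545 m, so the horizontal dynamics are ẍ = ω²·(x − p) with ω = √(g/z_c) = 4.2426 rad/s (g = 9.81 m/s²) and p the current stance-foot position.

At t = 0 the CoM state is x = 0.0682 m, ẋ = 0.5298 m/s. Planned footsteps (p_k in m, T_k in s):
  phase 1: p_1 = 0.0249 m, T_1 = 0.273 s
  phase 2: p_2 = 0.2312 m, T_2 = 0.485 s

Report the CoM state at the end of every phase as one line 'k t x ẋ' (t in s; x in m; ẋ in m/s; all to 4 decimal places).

phase 1: p=0.0249, T=0.273, ωT=1.158230, cosh=1.749167, sinh=1.435125; start (x,ẋ)=(0.068200, 0.529800) → end (x,ẋ)=(0.279852, 1.190347)
phase 2: p=0.2312, T=0.485, ωT=2.057661, cosh=3.977696, sinh=3.849944; start (x,ẋ)=(0.279852, 1.190347) → end (x,ẋ)=(1.504902, 5.529510)

1 0.2730 0.2799 1.1903
2 0.7580 1.5049 5.5295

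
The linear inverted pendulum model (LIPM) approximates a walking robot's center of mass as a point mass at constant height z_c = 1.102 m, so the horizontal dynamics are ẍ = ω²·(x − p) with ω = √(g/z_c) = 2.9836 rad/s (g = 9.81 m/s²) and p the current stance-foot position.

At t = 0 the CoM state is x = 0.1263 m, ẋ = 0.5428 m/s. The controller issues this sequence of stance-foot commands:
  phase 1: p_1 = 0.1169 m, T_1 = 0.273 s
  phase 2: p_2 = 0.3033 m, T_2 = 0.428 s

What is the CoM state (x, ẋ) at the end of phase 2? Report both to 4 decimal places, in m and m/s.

phase 1: p=0.1169, T=0.273, ωT=0.814523, cosh=1.350474, sinh=0.907624; start (x,ẋ)=(0.126300, 0.542800) → end (x,ẋ)=(0.294716, 0.758492)
phase 2: p=0.3033, T=0.428, ωT=1.276981, cosh=1.932338, sinh=1.653460; start (x,ẋ)=(0.294716, 0.758492) → end (x,ẋ)=(0.707057, 1.423319)

x = 0.7071, ẋ = 1.4233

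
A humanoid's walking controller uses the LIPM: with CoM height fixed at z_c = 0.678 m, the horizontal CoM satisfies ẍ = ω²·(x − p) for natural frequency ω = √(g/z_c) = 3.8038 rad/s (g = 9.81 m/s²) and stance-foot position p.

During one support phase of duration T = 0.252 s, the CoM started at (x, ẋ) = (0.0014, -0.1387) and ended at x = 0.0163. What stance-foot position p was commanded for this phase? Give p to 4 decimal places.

p = -0.1105

ωT = 3.8038·0.252 = 0.958558; cosh(ωT) = 1.495689, sinh(ωT) = 1.112243
x(T) = p + (x₀−p)·cosh(ωT) + (ẋ₀/ω)·sinh(ωT) ⇒ p·(1 − cosh) = x(T) − x₀·cosh − (ẋ₀/ω)·sinh
numerator   = 0.0163 − (0.0014)·1.495689 − (-0.1387/3.8038)·1.112243 = 0.054762
denominator = 1 − 1.495689 = -0.495689
p = 0.054762 / -0.495689 = -0.1105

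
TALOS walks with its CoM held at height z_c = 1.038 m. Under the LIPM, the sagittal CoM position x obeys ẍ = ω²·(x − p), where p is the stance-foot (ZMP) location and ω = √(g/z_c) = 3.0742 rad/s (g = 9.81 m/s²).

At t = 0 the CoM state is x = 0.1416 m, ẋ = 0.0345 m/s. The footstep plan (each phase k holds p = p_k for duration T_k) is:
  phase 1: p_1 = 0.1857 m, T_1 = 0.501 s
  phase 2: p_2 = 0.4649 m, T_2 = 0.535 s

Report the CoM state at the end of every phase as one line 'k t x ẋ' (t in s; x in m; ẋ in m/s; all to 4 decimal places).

1 0.5010 0.1031 -0.2175
2 1.0360 -0.6835 -3.3576

phase 1: p=0.1857, T=0.501, ωT=1.540174, cosh=2.439873, sinh=2.225530; start (x,ẋ)=(0.141600, 0.034500) → end (x,ẋ)=(0.103077, -0.217544)
phase 2: p=0.4649, T=0.535, ωT=1.644697, cosh=2.686256, sinh=2.493185; start (x,ẋ)=(0.103077, -0.217544) → end (x,ẋ)=(-0.683477, -3.357586)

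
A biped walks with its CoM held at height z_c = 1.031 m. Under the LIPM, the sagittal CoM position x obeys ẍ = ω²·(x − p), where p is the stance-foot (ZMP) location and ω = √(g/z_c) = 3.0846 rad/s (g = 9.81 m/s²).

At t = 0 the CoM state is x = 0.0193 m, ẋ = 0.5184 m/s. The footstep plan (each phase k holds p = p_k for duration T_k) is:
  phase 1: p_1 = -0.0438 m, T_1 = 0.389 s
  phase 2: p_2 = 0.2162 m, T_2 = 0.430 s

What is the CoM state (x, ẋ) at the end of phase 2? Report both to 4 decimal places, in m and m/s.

x = 1.1333, ẋ = 3.0677

phase 1: p=-0.0438, T=0.389, ωT=1.199909, cosh=1.810519, sinh=1.509297; start (x,ẋ)=(0.019300, 0.518400) → end (x,ẋ)=(0.324097, 1.232340)
phase 2: p=0.2162, T=0.430, ωT=1.326378, cosh=2.016405, sinh=1.750968; start (x,ẋ)=(0.324097, 1.232340) → end (x,ẋ)=(1.133300, 3.067654)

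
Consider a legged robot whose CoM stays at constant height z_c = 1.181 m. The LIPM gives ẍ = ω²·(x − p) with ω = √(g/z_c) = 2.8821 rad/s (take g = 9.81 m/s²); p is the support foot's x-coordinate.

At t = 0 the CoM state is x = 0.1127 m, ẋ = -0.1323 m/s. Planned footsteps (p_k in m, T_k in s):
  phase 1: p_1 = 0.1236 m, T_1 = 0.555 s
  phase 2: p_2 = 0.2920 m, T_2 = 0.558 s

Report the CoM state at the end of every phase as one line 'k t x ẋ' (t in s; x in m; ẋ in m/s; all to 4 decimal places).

phase 1: p=0.1236, T=0.555, ωT=1.599565, cosh=2.576433, sinh=2.374448; start (x,ẋ)=(0.112700, -0.132300) → end (x,ẋ)=(-0.013480, -0.415455)
phase 2: p=0.2920, T=0.558, ωT=1.608212, cosh=2.597059, sinh=2.396814; start (x,ẋ)=(-0.013480, -0.415455) → end (x,ẋ)=(-0.846850, -3.189173)

1 0.5550 -0.0135 -0.4155
2 1.1130 -0.8469 -3.1892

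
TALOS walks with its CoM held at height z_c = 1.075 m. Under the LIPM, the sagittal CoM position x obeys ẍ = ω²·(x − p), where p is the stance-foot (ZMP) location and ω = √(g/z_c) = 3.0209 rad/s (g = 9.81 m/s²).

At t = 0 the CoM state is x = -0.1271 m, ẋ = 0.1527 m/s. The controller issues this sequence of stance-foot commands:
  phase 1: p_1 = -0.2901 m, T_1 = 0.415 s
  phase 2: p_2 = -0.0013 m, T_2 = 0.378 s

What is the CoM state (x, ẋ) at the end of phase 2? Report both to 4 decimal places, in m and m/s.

phase 1: p=-0.2901, T=0.415, ωT=1.253674, cosh=1.894321, sinh=1.608867; start (x,ẋ)=(-0.127100, 0.152700) → end (x,ẋ)=(0.099999, 1.081480)
phase 2: p=-0.0013, T=0.378, ωT=1.141900, cosh=1.725964, sinh=1.406752; start (x,ẋ)=(0.099999, 1.081480) → end (x,ẋ)=(0.677155, 2.297081)

x = 0.6772, ẋ = 2.2971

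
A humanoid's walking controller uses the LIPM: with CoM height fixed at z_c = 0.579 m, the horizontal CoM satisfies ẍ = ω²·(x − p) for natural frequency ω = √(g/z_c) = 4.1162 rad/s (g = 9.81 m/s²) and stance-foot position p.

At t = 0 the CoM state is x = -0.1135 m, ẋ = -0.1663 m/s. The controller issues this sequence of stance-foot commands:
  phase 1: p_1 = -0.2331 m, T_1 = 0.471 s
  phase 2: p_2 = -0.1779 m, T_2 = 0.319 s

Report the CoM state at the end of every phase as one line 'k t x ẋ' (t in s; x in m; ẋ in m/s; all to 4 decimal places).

phase 1: p=-0.2331, T=0.471, ωT=1.938730, cosh=3.546903, sinh=3.403017; start (x,ẋ)=(-0.113500, -0.166300) → end (x,ẋ)=(0.053623, 1.085447)
phase 2: p=-0.1779, T=0.319, ωT=1.313068, cosh=1.993277, sinh=1.724284; start (x,ẋ)=(0.053623, 1.085447) → end (x,ẋ)=(0.738286, 3.806831)

1 0.4710 0.0536 1.0854
2 0.7900 0.7383 3.8068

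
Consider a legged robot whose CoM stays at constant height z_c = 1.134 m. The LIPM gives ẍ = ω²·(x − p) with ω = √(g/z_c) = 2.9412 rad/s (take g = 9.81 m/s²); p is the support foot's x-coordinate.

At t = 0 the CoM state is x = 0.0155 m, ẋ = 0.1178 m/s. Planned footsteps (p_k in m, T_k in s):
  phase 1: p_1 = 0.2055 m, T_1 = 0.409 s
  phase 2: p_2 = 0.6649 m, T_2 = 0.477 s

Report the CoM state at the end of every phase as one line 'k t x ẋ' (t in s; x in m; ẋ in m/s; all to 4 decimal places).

phase 1: p=0.2055, T=0.409, ωT=1.202951, cosh=1.815118, sinh=1.514811; start (x,ẋ)=(0.015500, 0.117800) → end (x,ẋ)=(-0.078702, -0.632698)
phase 2: p=0.6649, T=0.477, ωT=1.402952, cosh=2.156530, sinh=1.910660; start (x,ẋ)=(-0.078702, -0.632698) → end (x,ẋ)=(-1.349712, -5.543201)

1 0.4090 -0.0787 -0.6327
2 0.8860 -1.3497 -5.5432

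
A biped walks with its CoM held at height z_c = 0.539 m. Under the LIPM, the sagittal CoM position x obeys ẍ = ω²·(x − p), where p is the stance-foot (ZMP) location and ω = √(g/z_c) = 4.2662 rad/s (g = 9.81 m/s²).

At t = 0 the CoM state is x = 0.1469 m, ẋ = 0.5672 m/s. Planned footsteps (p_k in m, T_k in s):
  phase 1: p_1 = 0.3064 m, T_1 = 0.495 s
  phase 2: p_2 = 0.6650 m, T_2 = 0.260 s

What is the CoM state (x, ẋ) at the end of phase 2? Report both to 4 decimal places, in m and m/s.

phase 1: p=0.3064, T=0.495, ωT=2.111769, cosh=4.191935, sinh=4.070911; start (x,ẋ)=(0.146900, 0.567200) → end (x,ẋ)=(0.179022, -0.392422)
phase 2: p=0.6650, T=0.260, ωT=1.109212, cosh=1.680894, sinh=1.351075; start (x,ẋ)=(0.179022, -0.392422) → end (x,ẋ)=(-0.276154, -3.460773)

x = -0.2762, ẋ = -3.4608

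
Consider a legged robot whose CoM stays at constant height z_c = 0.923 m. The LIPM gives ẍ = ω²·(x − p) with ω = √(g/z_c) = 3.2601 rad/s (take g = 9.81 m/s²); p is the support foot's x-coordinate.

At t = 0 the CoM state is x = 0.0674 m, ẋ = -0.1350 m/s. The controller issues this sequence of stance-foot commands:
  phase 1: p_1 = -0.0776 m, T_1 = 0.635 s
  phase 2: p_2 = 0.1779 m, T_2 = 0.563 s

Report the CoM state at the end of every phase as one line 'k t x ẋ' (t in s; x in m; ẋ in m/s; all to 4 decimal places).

1 0.6350 0.3447 1.3000
2 1.1980 1.9318 5.8387

phase 1: p=-0.0776, T=0.635, ωT=2.070164, cosh=4.026142, sinh=3.899977; start (x,ẋ)=(0.067400, -0.135000) → end (x,ẋ)=(0.344693, 1.300046)
phase 2: p=0.1779, T=0.563, ωT=1.835436, cosh=3.213706, sinh=3.054162; start (x,ẋ)=(0.344693, 1.300046) → end (x,ẋ)=(1.931849, 5.838708)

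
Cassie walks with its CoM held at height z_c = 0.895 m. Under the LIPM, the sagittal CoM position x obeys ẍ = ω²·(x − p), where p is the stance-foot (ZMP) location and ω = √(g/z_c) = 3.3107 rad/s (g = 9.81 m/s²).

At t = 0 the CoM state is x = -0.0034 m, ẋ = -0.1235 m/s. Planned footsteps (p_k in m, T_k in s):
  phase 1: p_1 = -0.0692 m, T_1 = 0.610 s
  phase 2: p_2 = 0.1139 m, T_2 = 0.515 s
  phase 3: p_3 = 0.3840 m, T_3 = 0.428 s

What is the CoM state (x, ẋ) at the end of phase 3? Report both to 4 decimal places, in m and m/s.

phase 1: p=-0.0692, T=0.610, ωT=2.019527, cosh=3.833739, sinh=3.701021; start (x,ẋ)=(-0.003400, -0.123500) → end (x,ẋ)=(0.045000, 0.332779)
phase 2: p=0.1139, T=0.515, ωT=1.705011, cosh=2.841607, sinh=2.659836; start (x,ẋ)=(0.045000, 0.332779) → end (x,ẋ)=(0.185469, 0.338896)
phase 3: p=0.3840, T=0.428, ωT=1.416980, cosh=2.183544, sinh=1.941099; start (x,ẋ)=(0.185469, 0.338896) → end (x,ẋ)=(0.149197, -0.535844)

x = 0.1492, ẋ = -0.5358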